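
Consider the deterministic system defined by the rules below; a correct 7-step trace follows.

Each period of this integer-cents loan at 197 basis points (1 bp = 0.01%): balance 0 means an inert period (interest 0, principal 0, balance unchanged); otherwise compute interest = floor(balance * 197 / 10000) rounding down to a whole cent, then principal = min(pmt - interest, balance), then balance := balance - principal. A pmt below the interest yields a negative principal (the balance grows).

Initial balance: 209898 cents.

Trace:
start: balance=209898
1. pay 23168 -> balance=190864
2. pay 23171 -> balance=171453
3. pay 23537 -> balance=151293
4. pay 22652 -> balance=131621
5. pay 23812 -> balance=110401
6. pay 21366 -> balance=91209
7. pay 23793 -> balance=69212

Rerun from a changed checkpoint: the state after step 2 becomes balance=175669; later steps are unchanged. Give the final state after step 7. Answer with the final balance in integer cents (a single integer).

state after step 2 := balance=175669
3. pay 23537 -> balance=155592
4. pay 22652 -> balance=136005
5. pay 23812 -> balance=114872
6. pay 21366 -> balance=95768
7. pay 23793 -> balance=73861

73861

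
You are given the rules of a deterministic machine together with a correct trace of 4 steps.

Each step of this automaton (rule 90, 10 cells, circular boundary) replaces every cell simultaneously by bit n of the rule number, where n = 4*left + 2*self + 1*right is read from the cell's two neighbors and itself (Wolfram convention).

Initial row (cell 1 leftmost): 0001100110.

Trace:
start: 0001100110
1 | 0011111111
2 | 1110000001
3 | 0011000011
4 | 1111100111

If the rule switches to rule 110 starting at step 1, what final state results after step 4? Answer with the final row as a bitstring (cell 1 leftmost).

1000111011

(re-executing steps 1..4 under rule 110; state before step 1: 0001100110)
1 | 0011101110
2 | 0110111010
3 | 1111101110
4 | 1000111011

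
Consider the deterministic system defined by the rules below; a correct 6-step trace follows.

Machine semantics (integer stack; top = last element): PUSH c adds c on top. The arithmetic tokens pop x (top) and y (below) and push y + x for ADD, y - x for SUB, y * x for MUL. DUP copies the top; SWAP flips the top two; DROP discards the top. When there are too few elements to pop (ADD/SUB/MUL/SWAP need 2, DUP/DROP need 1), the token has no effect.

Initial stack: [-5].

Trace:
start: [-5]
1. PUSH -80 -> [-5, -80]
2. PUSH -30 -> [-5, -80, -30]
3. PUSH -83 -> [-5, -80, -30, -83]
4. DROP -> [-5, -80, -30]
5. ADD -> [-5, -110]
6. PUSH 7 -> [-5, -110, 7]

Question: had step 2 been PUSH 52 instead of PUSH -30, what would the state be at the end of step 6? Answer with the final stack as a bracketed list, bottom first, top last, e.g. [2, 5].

[-5, -28, 7]

(re-executing from step 2 with the substitution; state before step 2: [-5, -80])
2. PUSH 52 -> [-5, -80, 52]
3. PUSH -83 -> [-5, -80, 52, -83]
4. DROP -> [-5, -80, 52]
5. ADD -> [-5, -28]
6. PUSH 7 -> [-5, -28, 7]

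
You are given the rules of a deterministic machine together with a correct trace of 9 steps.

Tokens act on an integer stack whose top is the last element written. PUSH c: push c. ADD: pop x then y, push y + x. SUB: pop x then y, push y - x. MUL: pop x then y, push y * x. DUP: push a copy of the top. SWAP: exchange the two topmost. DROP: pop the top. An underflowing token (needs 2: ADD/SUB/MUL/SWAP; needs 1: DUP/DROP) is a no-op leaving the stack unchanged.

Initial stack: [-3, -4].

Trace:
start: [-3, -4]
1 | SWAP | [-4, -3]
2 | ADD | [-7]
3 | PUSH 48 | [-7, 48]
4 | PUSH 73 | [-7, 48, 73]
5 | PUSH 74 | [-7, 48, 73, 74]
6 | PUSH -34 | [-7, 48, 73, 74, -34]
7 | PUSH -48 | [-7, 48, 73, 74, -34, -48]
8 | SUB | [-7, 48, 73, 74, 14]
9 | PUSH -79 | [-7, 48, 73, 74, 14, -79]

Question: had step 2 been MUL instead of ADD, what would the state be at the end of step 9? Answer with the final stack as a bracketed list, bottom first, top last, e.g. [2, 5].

(re-executing from step 2 with the substitution; state before step 2: [-4, -3])
2 | MUL | [12]
3 | PUSH 48 | [12, 48]
4 | PUSH 73 | [12, 48, 73]
5 | PUSH 74 | [12, 48, 73, 74]
6 | PUSH -34 | [12, 48, 73, 74, -34]
7 | PUSH -48 | [12, 48, 73, 74, -34, -48]
8 | SUB | [12, 48, 73, 74, 14]
9 | PUSH -79 | [12, 48, 73, 74, 14, -79]

[12, 48, 73, 74, 14, -79]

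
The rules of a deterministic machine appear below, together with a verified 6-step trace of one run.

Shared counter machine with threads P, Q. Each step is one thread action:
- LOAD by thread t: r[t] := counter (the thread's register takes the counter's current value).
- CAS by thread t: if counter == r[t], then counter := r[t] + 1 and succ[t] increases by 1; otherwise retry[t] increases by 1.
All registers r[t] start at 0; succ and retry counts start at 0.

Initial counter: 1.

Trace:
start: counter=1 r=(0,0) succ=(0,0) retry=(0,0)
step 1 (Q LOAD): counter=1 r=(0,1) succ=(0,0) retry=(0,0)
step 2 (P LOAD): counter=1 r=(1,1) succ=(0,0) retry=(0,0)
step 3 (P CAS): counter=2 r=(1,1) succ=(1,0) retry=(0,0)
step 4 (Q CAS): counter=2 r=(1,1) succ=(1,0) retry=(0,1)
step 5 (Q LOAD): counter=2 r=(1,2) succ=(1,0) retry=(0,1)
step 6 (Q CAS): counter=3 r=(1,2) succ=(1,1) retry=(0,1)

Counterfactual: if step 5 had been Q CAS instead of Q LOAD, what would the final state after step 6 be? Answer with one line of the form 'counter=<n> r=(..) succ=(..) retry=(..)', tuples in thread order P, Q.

(re-executing from step 5 with the substitution; state before step 5: counter=2 r=(1,1) succ=(1,0) retry=(0,1))
step 5 (Q CAS): counter=2 r=(1,1) succ=(1,0) retry=(0,2)
step 6 (Q CAS): counter=2 r=(1,1) succ=(1,0) retry=(0,3)

counter=2 r=(1,1) succ=(1,0) retry=(0,3)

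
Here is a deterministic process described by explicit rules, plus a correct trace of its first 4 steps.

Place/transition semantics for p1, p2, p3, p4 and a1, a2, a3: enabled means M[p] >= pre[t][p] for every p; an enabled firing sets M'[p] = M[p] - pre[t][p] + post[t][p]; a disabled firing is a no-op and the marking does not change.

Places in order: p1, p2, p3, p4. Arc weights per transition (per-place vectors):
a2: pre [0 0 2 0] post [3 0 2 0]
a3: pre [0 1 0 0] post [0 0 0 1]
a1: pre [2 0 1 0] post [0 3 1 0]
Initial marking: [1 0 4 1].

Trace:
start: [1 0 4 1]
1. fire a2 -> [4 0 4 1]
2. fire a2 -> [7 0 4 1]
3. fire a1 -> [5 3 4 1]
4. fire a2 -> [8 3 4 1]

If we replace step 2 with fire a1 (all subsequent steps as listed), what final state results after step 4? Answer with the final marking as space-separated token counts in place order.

(re-executing from step 2 with the substitution; state before step 2: [4 0 4 1])
2. fire a1 -> [2 3 4 1]
3. fire a1 -> [0 6 4 1]
4. fire a2 -> [3 6 4 1]

3 6 4 1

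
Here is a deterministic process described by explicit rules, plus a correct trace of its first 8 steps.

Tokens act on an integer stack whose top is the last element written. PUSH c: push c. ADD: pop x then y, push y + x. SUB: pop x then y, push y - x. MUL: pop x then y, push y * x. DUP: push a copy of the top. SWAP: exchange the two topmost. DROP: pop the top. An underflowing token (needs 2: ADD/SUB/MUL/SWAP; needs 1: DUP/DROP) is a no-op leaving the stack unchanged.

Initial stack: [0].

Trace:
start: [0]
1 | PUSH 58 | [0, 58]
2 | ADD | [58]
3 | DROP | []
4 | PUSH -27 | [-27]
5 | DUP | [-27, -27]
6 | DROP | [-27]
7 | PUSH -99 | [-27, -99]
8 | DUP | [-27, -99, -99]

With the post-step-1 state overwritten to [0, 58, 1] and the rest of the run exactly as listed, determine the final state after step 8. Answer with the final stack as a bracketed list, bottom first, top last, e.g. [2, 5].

[0, -27, -99, -99]

state after step 1 := [0, 58, 1]
2 | ADD | [0, 59]
3 | DROP | [0]
4 | PUSH -27 | [0, -27]
5 | DUP | [0, -27, -27]
6 | DROP | [0, -27]
7 | PUSH -99 | [0, -27, -99]
8 | DUP | [0, -27, -99, -99]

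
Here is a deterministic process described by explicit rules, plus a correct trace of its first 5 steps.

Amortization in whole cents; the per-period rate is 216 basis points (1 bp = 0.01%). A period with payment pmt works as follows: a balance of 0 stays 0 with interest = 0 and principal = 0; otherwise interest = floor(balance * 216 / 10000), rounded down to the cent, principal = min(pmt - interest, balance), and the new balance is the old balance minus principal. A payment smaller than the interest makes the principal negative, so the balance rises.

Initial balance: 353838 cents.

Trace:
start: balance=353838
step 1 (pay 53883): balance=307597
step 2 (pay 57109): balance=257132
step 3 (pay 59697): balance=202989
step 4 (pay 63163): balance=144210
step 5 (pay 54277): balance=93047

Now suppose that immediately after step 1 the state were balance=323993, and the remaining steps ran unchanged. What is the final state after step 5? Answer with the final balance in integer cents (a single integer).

state after step 1 := balance=323993
step 2 (pay 57109): balance=273882
step 3 (pay 59697): balance=220100
step 4 (pay 63163): balance=161691
step 5 (pay 54277): balance=110906

110906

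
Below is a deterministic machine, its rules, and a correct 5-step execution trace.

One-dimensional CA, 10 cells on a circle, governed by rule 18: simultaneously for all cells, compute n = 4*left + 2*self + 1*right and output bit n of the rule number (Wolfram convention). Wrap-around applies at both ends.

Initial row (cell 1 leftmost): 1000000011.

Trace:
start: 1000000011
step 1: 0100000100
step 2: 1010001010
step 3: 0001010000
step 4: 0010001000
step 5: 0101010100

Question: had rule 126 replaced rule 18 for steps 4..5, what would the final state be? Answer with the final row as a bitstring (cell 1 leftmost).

(re-executing steps 4..5 under rule 126; state before step 4: 0001010000)
step 4: 0011111000
step 5: 0110001100

0110001100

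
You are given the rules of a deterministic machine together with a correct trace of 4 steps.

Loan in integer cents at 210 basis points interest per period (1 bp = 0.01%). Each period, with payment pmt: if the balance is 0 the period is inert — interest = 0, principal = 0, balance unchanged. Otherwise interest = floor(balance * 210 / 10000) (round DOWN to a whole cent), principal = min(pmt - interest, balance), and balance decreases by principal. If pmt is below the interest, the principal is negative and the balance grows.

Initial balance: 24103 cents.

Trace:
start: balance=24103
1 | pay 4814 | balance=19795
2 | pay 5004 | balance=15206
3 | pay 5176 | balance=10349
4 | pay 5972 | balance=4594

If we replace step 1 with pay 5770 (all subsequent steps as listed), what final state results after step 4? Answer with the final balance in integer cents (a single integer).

(re-executing from step 1 with the substitution; state before step 1: balance=24103)
1 | pay 5770 | balance=18839
2 | pay 5004 | balance=14230
3 | pay 5176 | balance=9352
4 | pay 5972 | balance=3576

3576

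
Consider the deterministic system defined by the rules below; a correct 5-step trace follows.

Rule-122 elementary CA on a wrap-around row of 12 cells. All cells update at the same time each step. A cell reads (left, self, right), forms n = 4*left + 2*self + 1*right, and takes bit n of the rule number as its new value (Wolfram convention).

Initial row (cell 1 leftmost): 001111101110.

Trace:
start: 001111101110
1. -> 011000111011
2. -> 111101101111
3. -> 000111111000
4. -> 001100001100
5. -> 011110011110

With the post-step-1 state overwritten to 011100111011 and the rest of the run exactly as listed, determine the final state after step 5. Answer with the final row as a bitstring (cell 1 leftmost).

111100111111

state after step 1 := 011100111011
2. -> 110111101111
3. -> 011100111000
4. -> 110111101100
5. -> 111100111111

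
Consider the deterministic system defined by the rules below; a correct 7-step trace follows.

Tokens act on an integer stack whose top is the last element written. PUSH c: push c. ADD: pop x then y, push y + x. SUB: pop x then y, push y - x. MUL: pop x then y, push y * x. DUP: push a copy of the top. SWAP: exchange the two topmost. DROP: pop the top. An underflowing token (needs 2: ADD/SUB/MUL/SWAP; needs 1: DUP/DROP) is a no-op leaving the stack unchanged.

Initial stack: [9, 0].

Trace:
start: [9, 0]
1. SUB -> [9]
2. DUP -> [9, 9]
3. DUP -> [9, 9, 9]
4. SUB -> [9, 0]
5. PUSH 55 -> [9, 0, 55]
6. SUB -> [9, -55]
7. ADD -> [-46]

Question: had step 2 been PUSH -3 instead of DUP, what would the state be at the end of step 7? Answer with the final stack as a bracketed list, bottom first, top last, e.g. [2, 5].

(re-executing from step 2 with the substitution; state before step 2: [9])
2. PUSH -3 -> [9, -3]
3. DUP -> [9, -3, -3]
4. SUB -> [9, 0]
5. PUSH 55 -> [9, 0, 55]
6. SUB -> [9, -55]
7. ADD -> [-46]

[-46]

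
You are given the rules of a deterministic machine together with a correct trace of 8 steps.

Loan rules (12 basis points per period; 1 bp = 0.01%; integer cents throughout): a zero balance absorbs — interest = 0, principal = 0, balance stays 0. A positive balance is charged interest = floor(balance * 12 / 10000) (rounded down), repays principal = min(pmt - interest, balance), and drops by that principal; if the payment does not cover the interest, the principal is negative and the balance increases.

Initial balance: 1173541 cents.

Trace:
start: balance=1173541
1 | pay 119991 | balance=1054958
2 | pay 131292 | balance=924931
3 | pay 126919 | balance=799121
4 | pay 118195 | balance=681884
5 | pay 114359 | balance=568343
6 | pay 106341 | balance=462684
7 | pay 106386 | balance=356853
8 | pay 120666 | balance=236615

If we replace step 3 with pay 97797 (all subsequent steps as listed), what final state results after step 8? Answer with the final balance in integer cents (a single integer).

265912

(re-executing from step 3 with the substitution; state before step 3: balance=924931)
3 | pay 97797 | balance=828243
4 | pay 118195 | balance=711041
5 | pay 114359 | balance=597535
6 | pay 106341 | balance=491911
7 | pay 106386 | balance=386115
8 | pay 120666 | balance=265912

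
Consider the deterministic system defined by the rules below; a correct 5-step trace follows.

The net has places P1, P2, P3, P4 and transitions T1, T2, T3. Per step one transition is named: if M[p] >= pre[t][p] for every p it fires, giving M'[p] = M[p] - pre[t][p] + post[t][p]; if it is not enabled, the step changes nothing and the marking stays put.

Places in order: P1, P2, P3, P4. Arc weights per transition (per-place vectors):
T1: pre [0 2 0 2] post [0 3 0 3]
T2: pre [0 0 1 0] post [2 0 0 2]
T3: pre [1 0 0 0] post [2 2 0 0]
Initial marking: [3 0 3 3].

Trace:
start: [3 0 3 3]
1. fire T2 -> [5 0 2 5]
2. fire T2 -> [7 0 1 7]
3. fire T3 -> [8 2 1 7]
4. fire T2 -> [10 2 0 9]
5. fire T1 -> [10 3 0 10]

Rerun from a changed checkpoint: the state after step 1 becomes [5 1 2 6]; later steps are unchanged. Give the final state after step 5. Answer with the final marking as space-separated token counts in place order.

state after step 1 := [5 1 2 6]
2. fire T2 -> [7 1 1 8]
3. fire T3 -> [8 3 1 8]
4. fire T2 -> [10 3 0 10]
5. fire T1 -> [10 4 0 11]

10 4 0 11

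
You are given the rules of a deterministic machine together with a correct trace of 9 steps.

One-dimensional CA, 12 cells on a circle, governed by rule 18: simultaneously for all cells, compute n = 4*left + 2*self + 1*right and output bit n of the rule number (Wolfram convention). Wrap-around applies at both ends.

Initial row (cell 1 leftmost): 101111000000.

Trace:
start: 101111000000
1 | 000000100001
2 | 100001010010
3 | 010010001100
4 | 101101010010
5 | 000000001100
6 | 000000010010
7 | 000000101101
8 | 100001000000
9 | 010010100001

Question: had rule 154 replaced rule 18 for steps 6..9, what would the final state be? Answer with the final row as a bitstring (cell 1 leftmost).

(re-executing steps 6..9 under rule 154; state before step 6: 000000001100)
6 | 000000011010
7 | 000000110001
8 | 100001101010
9 | 010011000000

010011000000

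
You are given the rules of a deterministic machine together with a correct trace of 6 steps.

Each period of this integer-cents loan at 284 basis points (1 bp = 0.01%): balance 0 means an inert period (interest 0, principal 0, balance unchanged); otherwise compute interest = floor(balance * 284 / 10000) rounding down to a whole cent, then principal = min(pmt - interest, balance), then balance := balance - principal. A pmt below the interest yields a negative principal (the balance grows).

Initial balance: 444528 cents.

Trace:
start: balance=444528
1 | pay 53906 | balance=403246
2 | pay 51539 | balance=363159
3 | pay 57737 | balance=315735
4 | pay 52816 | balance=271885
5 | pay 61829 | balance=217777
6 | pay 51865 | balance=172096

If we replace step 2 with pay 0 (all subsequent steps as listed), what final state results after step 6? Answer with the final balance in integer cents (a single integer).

(re-executing from step 2 with the substitution; state before step 2: balance=403246)
2 | pay 0 | balance=414698
3 | pay 57737 | balance=368738
4 | pay 52816 | balance=326394
5 | pay 61829 | balance=273834
6 | pay 51865 | balance=229745

229745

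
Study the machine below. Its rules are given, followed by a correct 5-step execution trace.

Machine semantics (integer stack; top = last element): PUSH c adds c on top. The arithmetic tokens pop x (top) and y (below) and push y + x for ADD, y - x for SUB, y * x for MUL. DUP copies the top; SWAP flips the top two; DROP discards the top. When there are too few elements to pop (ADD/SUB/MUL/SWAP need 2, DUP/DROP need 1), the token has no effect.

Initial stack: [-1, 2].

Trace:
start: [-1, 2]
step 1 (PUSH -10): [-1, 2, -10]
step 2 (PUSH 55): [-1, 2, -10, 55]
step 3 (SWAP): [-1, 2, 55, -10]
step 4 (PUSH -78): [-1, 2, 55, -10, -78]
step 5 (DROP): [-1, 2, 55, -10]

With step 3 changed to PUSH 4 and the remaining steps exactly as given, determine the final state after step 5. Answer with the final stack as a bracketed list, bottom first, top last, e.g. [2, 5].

(re-executing from step 3 with the substitution; state before step 3: [-1, 2, -10, 55])
step 3 (PUSH 4): [-1, 2, -10, 55, 4]
step 4 (PUSH -78): [-1, 2, -10, 55, 4, -78]
step 5 (DROP): [-1, 2, -10, 55, 4]

[-1, 2, -10, 55, 4]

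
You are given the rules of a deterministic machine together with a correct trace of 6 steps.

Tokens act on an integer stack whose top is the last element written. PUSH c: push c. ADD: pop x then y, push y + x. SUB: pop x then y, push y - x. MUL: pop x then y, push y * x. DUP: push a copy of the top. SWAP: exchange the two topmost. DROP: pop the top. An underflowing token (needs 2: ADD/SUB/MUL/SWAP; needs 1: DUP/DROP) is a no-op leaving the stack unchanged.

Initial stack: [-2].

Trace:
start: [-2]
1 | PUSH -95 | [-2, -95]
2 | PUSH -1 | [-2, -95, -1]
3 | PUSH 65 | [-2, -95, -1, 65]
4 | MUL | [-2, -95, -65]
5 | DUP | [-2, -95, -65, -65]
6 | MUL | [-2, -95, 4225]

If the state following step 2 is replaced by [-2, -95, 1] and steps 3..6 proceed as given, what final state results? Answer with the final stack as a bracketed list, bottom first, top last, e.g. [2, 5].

state after step 2 := [-2, -95, 1]
3 | PUSH 65 | [-2, -95, 1, 65]
4 | MUL | [-2, -95, 65]
5 | DUP | [-2, -95, 65, 65]
6 | MUL | [-2, -95, 4225]

[-2, -95, 4225]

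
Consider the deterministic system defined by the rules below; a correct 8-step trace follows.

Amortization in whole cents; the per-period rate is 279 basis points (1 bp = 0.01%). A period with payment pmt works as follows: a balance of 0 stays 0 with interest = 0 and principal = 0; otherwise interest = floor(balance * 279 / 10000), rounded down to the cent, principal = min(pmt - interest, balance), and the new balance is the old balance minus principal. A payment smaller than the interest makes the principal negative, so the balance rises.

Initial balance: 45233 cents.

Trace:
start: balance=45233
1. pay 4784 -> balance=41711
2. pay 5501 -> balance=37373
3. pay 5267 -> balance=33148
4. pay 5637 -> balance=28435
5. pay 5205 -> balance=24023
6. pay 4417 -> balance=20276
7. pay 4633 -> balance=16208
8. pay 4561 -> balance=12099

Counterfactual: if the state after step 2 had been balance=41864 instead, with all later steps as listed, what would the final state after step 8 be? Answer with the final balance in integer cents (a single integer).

state after step 2 := balance=41864
3. pay 5267 -> balance=37765
4. pay 5637 -> balance=33181
5. pay 5205 -> balance=28901
6. pay 4417 -> balance=25290
7. pay 4633 -> balance=21362
8. pay 4561 -> balance=17396

17396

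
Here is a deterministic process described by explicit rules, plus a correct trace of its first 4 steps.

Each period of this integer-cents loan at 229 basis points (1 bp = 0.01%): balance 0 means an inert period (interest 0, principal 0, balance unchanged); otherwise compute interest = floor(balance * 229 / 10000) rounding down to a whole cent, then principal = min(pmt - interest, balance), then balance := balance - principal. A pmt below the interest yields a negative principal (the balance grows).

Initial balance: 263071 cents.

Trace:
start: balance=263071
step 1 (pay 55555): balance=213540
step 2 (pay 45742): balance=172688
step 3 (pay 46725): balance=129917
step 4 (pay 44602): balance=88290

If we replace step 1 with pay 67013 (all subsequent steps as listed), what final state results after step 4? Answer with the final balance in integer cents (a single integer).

76026

(re-executing from step 1 with the substitution; state before step 1: balance=263071)
step 1 (pay 67013): balance=202082
step 2 (pay 45742): balance=160967
step 3 (pay 46725): balance=117928
step 4 (pay 44602): balance=76026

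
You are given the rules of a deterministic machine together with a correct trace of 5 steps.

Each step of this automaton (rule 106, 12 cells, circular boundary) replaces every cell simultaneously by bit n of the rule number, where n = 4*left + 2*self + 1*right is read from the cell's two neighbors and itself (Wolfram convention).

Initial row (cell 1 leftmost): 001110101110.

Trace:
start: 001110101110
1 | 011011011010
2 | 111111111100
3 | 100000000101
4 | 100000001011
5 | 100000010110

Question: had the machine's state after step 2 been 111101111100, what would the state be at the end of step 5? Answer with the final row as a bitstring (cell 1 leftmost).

state after step 2 := 111101111100
3 | 100111000101
4 | 101101001011
5 | 111110010110

111110010110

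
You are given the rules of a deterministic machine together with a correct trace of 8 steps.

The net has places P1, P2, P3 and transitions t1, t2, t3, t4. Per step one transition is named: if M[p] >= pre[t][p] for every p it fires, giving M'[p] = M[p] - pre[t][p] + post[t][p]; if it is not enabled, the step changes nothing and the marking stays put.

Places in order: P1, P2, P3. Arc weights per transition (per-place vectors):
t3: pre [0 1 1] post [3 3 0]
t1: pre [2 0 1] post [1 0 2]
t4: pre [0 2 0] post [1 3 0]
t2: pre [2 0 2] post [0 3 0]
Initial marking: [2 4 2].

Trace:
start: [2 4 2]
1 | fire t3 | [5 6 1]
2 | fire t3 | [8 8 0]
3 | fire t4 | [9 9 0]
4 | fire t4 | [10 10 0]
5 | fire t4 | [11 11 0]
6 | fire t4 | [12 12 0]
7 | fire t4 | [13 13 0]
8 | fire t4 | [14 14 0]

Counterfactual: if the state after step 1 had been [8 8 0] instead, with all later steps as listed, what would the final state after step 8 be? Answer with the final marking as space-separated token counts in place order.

14 14 0

state after step 1 := [8 8 0]
2 | fire t3 | [8 8 0]
3 | fire t4 | [9 9 0]
4 | fire t4 | [10 10 0]
5 | fire t4 | [11 11 0]
6 | fire t4 | [12 12 0]
7 | fire t4 | [13 13 0]
8 | fire t4 | [14 14 0]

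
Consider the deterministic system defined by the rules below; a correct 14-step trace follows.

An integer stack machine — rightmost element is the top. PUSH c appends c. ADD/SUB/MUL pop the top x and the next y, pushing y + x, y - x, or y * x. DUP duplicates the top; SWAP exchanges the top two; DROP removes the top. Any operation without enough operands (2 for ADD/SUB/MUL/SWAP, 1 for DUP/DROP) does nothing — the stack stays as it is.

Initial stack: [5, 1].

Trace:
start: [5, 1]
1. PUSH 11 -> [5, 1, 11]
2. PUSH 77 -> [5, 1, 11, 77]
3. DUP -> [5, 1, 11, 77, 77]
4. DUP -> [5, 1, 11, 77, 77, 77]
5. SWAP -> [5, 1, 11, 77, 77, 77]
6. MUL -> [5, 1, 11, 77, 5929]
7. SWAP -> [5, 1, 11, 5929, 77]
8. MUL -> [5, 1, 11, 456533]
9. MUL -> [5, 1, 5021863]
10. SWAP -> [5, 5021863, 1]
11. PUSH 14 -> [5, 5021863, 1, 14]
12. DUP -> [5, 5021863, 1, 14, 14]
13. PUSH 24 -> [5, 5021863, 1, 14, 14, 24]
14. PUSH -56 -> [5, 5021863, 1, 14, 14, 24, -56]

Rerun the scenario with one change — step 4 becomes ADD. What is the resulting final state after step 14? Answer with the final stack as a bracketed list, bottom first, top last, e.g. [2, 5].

(re-executing from step 4 with the substitution; state before step 4: [5, 1, 11, 77, 77])
4. ADD -> [5, 1, 11, 154]
5. SWAP -> [5, 1, 154, 11]
6. MUL -> [5, 1, 1694]
7. SWAP -> [5, 1694, 1]
8. MUL -> [5, 1694]
9. MUL -> [8470]
10. SWAP -> [8470]
11. PUSH 14 -> [8470, 14]
12. DUP -> [8470, 14, 14]
13. PUSH 24 -> [8470, 14, 14, 24]
14. PUSH -56 -> [8470, 14, 14, 24, -56]

[8470, 14, 14, 24, -56]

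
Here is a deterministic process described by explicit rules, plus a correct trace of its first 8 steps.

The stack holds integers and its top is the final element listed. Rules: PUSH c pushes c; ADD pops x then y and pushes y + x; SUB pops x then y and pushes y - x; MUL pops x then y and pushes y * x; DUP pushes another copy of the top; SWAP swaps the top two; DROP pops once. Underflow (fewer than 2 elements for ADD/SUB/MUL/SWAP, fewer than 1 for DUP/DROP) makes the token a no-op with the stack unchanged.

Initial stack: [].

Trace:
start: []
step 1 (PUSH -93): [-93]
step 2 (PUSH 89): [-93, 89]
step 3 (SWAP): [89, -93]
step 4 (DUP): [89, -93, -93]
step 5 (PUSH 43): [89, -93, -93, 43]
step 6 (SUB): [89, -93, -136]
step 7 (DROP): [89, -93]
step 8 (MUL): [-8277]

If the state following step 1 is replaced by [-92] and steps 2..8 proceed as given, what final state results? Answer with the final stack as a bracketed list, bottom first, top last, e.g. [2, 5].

state after step 1 := [-92]
step 2 (PUSH 89): [-92, 89]
step 3 (SWAP): [89, -92]
step 4 (DUP): [89, -92, -92]
step 5 (PUSH 43): [89, -92, -92, 43]
step 6 (SUB): [89, -92, -135]
step 7 (DROP): [89, -92]
step 8 (MUL): [-8188]

[-8188]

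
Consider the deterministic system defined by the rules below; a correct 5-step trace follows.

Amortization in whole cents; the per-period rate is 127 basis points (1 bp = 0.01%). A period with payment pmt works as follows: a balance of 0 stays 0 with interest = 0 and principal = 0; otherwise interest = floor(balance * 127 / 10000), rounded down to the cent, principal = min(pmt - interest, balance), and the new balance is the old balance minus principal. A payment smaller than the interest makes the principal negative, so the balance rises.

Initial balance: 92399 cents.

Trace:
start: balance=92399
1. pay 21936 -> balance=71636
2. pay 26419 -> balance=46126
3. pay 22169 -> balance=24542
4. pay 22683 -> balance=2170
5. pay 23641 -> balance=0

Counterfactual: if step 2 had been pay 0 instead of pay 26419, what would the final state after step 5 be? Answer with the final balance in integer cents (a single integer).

(re-executing from step 2 with the substitution; state before step 2: balance=71636)
2. pay 0 -> balance=72545
3. pay 22169 -> balance=51297
4. pay 22683 -> balance=29265
5. pay 23641 -> balance=5995

5995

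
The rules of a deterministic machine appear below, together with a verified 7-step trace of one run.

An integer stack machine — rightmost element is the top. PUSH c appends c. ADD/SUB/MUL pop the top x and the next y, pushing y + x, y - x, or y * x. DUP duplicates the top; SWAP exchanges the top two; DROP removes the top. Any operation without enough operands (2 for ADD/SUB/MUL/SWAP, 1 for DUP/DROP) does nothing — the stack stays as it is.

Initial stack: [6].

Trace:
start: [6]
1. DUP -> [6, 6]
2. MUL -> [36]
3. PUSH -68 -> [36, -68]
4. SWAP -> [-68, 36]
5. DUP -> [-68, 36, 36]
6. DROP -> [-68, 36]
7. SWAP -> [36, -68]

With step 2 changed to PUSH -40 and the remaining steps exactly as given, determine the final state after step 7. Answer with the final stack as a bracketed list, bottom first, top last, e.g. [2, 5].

(re-executing from step 2 with the substitution; state before step 2: [6, 6])
2. PUSH -40 -> [6, 6, -40]
3. PUSH -68 -> [6, 6, -40, -68]
4. SWAP -> [6, 6, -68, -40]
5. DUP -> [6, 6, -68, -40, -40]
6. DROP -> [6, 6, -68, -40]
7. SWAP -> [6, 6, -40, -68]

[6, 6, -40, -68]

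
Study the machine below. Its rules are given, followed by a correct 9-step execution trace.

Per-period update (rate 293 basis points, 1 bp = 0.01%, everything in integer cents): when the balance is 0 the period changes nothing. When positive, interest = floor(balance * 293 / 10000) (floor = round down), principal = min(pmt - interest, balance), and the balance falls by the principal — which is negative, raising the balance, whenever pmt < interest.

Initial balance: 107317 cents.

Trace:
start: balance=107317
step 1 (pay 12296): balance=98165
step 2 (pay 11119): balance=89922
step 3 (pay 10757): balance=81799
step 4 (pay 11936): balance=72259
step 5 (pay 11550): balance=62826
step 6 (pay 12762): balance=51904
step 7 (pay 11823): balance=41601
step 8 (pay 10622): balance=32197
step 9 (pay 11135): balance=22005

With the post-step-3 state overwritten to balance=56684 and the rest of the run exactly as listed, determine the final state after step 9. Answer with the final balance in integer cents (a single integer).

state after step 3 := balance=56684
step 4 (pay 11936): balance=46408
step 5 (pay 11550): balance=36217
step 6 (pay 12762): balance=24516
step 7 (pay 11823): balance=13411
step 8 (pay 10622): balance=3181
step 9 (pay 11135): balance=0

0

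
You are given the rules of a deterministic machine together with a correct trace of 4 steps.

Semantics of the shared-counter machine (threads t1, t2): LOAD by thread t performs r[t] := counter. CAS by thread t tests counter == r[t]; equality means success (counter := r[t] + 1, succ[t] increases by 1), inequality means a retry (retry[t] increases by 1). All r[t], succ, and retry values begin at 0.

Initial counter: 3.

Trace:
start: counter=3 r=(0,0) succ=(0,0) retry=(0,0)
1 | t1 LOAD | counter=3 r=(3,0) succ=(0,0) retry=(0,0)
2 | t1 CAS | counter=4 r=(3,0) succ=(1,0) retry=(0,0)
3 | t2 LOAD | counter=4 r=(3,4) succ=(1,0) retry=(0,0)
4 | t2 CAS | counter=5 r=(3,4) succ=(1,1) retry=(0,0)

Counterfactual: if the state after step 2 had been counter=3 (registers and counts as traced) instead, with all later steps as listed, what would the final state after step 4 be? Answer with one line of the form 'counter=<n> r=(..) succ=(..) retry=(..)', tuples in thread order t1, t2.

counter=4 r=(3,3) succ=(1,1) retry=(0,0)

state after step 2 := counter=3 r=(3,0) succ=(1,0) retry=(0,0)
3 | t2 LOAD | counter=3 r=(3,3) succ=(1,0) retry=(0,0)
4 | t2 CAS | counter=4 r=(3,3) succ=(1,1) retry=(0,0)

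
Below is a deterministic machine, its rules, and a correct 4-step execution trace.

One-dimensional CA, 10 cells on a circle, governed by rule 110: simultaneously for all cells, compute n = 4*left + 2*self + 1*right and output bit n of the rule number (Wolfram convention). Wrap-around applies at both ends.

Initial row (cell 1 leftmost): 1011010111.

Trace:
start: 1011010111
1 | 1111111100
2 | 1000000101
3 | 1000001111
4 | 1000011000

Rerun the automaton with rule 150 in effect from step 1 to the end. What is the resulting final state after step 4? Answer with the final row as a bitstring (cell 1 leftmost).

(re-executing steps 1..4 under rule 150; state before step 1: 1011010111)
1 | 0000010011
2 | 1000111100
3 | 1101011011
4 | 1001000001

1001000001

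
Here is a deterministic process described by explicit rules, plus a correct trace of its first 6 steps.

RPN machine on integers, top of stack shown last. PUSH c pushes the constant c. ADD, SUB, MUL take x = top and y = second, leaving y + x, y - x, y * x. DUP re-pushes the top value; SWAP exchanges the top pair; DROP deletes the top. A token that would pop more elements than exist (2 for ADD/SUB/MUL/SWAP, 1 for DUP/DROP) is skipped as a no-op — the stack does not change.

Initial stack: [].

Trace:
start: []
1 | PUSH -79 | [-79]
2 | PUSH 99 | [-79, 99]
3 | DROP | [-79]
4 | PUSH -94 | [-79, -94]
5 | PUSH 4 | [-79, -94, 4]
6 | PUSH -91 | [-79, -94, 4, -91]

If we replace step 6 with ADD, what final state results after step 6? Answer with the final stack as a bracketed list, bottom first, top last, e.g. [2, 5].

[-79, -90]

(re-executing from step 6 with the substitution; state before step 6: [-79, -94, 4])
6 | ADD | [-79, -90]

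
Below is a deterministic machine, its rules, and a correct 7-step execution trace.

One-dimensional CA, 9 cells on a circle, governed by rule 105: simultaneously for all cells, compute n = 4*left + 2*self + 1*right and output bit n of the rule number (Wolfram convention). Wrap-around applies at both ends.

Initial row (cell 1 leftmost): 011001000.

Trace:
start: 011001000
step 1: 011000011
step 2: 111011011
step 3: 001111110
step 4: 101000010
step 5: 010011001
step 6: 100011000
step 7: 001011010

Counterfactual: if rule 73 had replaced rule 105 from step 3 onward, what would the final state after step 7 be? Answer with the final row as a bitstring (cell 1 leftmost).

(re-executing steps 3..7 under rule 73; state before step 3: 111011011)
step 3: 001011010
step 4: 100011000
step 5: 001011010
step 6: 100011000
step 7: 001011010

001011010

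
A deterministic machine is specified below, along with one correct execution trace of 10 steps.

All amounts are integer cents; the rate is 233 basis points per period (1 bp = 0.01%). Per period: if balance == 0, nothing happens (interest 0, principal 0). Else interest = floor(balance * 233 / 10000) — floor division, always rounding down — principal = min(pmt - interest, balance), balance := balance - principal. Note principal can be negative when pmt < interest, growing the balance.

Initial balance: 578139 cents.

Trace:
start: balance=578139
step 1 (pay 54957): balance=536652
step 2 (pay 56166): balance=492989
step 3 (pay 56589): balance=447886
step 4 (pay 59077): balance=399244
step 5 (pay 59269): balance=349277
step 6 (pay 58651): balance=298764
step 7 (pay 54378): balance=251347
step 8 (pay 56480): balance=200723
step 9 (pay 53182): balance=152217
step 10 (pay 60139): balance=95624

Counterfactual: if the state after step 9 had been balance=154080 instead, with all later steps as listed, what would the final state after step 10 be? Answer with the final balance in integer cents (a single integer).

97531

state after step 9 := balance=154080
step 10 (pay 60139): balance=97531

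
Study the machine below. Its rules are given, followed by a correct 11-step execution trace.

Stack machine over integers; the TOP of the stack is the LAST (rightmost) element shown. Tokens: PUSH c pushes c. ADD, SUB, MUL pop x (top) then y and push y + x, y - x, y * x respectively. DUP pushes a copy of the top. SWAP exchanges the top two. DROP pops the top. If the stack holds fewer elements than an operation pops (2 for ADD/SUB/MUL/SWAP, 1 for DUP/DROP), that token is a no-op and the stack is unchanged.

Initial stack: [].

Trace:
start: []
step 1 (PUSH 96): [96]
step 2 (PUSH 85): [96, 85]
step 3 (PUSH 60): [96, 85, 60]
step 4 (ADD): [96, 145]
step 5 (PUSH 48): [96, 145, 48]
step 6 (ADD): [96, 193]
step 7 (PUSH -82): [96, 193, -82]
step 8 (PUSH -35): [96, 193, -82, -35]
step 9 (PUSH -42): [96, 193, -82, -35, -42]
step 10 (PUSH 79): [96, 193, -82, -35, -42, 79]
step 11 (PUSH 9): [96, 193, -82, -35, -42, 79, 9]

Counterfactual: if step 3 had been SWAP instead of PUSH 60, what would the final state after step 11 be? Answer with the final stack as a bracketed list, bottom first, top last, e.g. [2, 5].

(re-executing from step 3 with the substitution; state before step 3: [96, 85])
step 3 (SWAP): [85, 96]
step 4 (ADD): [181]
step 5 (PUSH 48): [181, 48]
step 6 (ADD): [229]
step 7 (PUSH -82): [229, -82]
step 8 (PUSH -35): [229, -82, -35]
step 9 (PUSH -42): [229, -82, -35, -42]
step 10 (PUSH 79): [229, -82, -35, -42, 79]
step 11 (PUSH 9): [229, -82, -35, -42, 79, 9]

[229, -82, -35, -42, 79, 9]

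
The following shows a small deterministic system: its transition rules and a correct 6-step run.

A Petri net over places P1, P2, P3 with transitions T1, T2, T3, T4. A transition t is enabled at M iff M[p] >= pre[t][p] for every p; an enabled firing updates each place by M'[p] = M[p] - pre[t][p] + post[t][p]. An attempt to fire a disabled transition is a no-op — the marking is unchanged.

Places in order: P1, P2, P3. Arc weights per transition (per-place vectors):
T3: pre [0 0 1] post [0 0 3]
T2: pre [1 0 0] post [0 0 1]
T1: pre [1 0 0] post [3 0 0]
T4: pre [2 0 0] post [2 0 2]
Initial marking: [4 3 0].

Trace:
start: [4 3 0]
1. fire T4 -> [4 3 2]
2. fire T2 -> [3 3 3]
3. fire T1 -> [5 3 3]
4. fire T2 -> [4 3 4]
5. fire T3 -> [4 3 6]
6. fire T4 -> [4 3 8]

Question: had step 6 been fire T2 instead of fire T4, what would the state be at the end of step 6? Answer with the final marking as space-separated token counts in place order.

3 3 7

(re-executing from step 6 with the substitution; state before step 6: [4 3 6])
6. fire T2 -> [3 3 7]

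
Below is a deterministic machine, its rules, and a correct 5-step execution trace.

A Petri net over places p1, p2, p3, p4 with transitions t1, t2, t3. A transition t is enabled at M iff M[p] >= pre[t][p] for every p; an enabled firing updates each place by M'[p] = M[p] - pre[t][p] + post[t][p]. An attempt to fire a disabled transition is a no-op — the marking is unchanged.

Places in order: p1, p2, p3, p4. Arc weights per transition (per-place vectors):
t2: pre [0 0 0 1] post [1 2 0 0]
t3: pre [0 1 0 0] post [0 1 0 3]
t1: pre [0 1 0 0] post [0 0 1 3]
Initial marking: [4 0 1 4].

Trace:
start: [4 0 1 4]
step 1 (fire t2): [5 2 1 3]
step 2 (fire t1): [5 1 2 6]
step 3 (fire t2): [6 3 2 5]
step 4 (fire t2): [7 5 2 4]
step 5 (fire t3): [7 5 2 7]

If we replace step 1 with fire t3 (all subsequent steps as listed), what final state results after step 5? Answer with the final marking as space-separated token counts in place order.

6 4 1 5

(re-executing from step 1 with the substitution; state before step 1: [4 0 1 4])
step 1 (fire t3): [4 0 1 4]
step 2 (fire t1): [4 0 1 4]
step 3 (fire t2): [5 2 1 3]
step 4 (fire t2): [6 4 1 2]
step 5 (fire t3): [6 4 1 5]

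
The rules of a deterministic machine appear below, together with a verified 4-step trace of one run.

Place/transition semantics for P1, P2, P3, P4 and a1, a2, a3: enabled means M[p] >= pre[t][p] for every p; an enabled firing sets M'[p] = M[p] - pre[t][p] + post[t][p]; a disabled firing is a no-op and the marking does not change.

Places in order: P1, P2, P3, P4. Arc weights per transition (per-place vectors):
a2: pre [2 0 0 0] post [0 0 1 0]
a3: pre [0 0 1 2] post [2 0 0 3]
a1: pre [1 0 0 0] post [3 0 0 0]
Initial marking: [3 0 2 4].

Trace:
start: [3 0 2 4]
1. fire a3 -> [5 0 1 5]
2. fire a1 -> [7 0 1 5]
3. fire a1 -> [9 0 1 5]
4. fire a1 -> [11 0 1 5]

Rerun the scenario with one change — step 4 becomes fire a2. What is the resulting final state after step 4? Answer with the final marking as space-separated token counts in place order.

(re-executing from step 4 with the substitution; state before step 4: [9 0 1 5])
4. fire a2 -> [7 0 2 5]

7 0 2 5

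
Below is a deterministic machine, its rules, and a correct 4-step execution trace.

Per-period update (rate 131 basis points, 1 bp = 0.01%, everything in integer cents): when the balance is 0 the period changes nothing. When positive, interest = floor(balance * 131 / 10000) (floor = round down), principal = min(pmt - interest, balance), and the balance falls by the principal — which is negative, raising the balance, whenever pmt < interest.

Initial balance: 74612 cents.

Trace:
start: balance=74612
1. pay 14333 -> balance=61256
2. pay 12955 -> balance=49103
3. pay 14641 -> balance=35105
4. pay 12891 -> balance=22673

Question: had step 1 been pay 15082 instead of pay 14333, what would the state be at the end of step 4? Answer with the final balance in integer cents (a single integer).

(re-executing from step 1 with the substitution; state before step 1: balance=74612)
1. pay 15082 -> balance=60507
2. pay 12955 -> balance=48344
3. pay 14641 -> balance=34336
4. pay 12891 -> balance=21894

21894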